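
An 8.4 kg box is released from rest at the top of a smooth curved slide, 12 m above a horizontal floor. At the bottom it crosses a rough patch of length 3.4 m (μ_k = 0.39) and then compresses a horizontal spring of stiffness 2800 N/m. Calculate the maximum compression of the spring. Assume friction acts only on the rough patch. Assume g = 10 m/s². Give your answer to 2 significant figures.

Initial energy: E₁ = mgh = (8.4)(10)(12) = 1008.0 J
Friction removes W_f = μ_k mg d = (0.39)(8.4)(10)(3.4) = 111.4 J
Energy reaching the spring: E = 1008.0 − 111.4 = 896.62 J
At max compression ½kx² = E ⇒ x = √(2E/k) = √(2 × 896.62/2800) = 0.8003 m

x = 0.80 m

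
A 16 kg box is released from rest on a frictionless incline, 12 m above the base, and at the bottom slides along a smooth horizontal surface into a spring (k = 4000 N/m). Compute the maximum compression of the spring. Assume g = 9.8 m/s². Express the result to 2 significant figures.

Energy conservation (no friction) from release to max compression: mgh = ½kx²
x = √(2mgh/k) = √(2 × 16 × 9.8 × 12 / 4000) = 0.9699 m

x = 0.97 m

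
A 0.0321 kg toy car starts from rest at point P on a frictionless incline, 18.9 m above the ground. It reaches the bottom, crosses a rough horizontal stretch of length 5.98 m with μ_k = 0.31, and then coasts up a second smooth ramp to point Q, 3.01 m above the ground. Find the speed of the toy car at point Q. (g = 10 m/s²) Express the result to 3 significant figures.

Energy at P: mgh₁ = (0.0321)(10)(18.9) = 6.0669 J
Friction loss: W_f = μ_k mg d = 0.5951 J
At Q: ½mv² + mgh₂ = mgh₁ − W_f
½mv² = 6.0669 − 0.5951 − 0.96621 = 4.5056 J
v = √(2 × 4.5056/0.0321) = 16.75 m/s

v = 16.8 m/s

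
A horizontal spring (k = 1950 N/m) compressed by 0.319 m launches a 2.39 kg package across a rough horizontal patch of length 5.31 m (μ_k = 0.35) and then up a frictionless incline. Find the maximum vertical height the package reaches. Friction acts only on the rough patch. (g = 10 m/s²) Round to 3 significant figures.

Spring energy: E₀ = ½kx² = ½(1950)(0.319)² = 99.217 J
Friction: W_f = μ_k mg d = (0.35)(2.39)(10)(5.31) = 44.42 J
Energy at base of ramp: E = 99.217 − 44.42 = 54.799 J
At max height all remaining energy is PE: mgh = E ⇒ h = E/(mg) = 54.799/(2.39 × 10) = 2.293 m

h = 2.29 m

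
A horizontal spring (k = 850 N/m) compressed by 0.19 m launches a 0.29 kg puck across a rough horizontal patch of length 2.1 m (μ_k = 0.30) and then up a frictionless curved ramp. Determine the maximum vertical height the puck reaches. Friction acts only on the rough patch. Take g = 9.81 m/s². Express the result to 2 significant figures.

h = 4.8 m

Spring energy: E₀ = ½kx² = ½(850)(0.19)² = 15.342 J
Friction: W_f = μ_k mg d = (0.30)(0.29)(9.81)(2.1) = 1.792 J
Energy at base of ramp: E = 15.342 − 1.792 = 13.550 J
At max height all remaining energy is PE: mgh = E ⇒ h = E/(mg) = 13.550/(0.29 × 9.81) = 4.763 m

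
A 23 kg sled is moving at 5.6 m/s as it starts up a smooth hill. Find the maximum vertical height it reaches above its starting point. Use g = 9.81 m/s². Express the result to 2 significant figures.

h = 1.6 m

By energy conservation, ½mv² = mgh
h = v²/(2g) = 5.6²/(2 × 9.81) = 1.598 m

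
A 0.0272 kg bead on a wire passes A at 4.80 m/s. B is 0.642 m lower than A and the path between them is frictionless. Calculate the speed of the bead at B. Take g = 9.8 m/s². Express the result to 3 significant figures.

v = 5.97 m/s

By conservation of mechanical energy, ½mv₀² + mgh = ½mv²
v² = v₀² + 2gh = (4.80)² + 2(9.8)(0.642) = 35.623
v = √35.623 = 5.969 m/s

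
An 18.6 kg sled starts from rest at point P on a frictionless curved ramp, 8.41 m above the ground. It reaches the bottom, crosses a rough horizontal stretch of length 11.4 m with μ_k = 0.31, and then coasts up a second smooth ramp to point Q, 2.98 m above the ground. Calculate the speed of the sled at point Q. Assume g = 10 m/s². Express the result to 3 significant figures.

Energy at P: mgh₁ = (18.6)(10)(8.41) = 1564.3 J
Friction loss: W_f = μ_k mg d = 657.3 J
At Q: ½mv² + mgh₂ = mgh₁ − W_f
½mv² = 1564.3 − 657.3 − 554.28 = 352.66 J
v = √(2 × 352.66/18.6) = 6.158 m/s

v = 6.16 m/s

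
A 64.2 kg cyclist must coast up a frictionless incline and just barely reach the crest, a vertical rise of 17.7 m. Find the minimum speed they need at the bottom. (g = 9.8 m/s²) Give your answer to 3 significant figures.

v = 18.6 m/s

At the top they are momentarily at rest, so all KE converts to PE: ½mv² = mgh
v = √(2gh) = √(2 × 9.8 × 17.7) = 18.63 m/s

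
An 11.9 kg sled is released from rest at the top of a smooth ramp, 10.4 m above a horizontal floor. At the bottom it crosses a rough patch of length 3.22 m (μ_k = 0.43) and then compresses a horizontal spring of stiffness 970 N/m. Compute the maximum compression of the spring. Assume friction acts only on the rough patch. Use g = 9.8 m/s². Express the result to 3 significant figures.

x = 1.47 m

Initial energy: E₁ = mgh = (11.9)(9.8)(10.4) = 1212.8 J
Friction removes W_f = μ_k mg d = (0.43)(11.9)(9.8)(3.22) = 161.5 J
Energy reaching the spring: E = 1212.8 − 161.5 = 1051.4 J
At max compression ½kx² = E ⇒ x = √(2E/k) = √(2 × 1051.4/970) = 1.472 m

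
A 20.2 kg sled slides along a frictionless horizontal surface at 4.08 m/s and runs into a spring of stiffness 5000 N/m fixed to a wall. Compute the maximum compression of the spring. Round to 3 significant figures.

x = 0.259 m

Conservation of energy between contact and max compression: ½mv² = ½kx²
x = v√(m/k) = 4.08 × √(20.2/5000) = 0.2593 m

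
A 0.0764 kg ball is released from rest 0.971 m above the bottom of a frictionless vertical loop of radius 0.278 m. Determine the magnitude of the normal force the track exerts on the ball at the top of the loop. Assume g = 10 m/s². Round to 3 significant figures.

Energy from release to top (height 2r): mgh = ½mv_top² + mg(2r)
v_top² = 2g(h − 2r) = 2(10)(0.971 − 0.5560) = 8.3000 m²/s²
At the top, both N and weight point toward the centre: N + mg = mv_top²/r
N = m(v_top²/r − g) = 0.0764(8.3000/0.278 − 10) = 1.517 N

N = 1.52 N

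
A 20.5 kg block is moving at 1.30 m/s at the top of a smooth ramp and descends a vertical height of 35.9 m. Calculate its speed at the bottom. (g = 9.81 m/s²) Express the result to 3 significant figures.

Energy conservation between the two points: ½mv₀² + mgh = ½mv²
v² = v₀² + 2gh = (1.30)² + 2(9.81)(35.9) = 706.05
v = √706.05 = 26.57 m/s

v = 26.6 m/s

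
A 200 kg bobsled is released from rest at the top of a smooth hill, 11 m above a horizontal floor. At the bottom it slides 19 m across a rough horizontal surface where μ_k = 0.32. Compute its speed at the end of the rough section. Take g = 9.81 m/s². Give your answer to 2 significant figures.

Energy bookkeeping (friction removes W_f = μ_k N d):
mgh = ½mv² + μ_k m g d
W_f = μ_k mg d = (0.32)(200)(9.81)(19) = 11929 J
½mv² = mgh − W_f = 21582 − 11929 = 9653.0 J
v = √(2 × 9653.0/200) = 9.825 m/s

v = 9.8 m/s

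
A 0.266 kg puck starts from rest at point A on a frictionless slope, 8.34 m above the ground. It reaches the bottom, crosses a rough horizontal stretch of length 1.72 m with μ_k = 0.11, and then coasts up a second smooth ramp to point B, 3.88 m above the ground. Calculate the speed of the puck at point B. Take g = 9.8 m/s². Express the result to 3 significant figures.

v = 9.15 m/s

Energy at A: mgh₁ = (0.266)(9.8)(8.34) = 21.741 J
Friction loss: W_f = μ_k mg d = 0.4932 J
At B: ½mv² + mgh₂ = mgh₁ − W_f
½mv² = 21.741 − 0.4932 − 10.114 = 11.133 J
v = √(2 × 11.133/0.266) = 9.149 m/s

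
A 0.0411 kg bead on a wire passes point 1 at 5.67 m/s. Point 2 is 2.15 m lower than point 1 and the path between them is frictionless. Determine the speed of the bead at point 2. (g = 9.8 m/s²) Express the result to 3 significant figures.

v = 8.62 m/s

Equating total energy at the two states: ½mv₀² + mgh = ½mv²
v² = v₀² + 2gh = (5.67)² + 2(9.8)(2.15) = 74.289
v = √74.289 = 8.619 m/s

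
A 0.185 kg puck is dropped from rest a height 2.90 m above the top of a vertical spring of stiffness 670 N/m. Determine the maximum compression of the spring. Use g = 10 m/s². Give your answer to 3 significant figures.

Let x be the compression. The total drop is H + x, and the puck is instantaneously at rest at max compression, so energy conservation gives:
mg(H + x) = ½kx²
½(670)x² − (0.185)(10)x − (0.185)(10)(2.90) = 0
335.0x² − 1.850x − 5.365 = 0
x = [1.850 + √(3.423 + 7189.1)]/(2 × 335.0) = 0.1293 m

x = 0.129 m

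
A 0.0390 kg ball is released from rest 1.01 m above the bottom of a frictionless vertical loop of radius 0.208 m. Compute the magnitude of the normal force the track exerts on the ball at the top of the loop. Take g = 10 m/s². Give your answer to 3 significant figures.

N = 1.84 N

Energy from release to top (height 2r): mgh = ½mv_top² + mg(2r)
v_top² = 2g(h − 2r) = 2(10)(1.01 − 0.4160) = 11.880 m²/s²
At the top, both N and weight point toward the centre: N + mg = mv_top²/r
N = m(v_top²/r − g) = 0.0390(11.880/0.208 − 10) = 1.838 N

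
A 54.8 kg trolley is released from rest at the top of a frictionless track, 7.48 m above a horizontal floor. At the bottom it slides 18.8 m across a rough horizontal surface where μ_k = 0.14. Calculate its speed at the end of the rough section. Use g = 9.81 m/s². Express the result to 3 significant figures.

v = 9.75 m/s

Applying the work–energy principle:
mgh = ½mv² + μ_k m g d
W_f = μ_k mg d = (0.14)(54.8)(9.81)(18.8) = 1415 J
½mv² = mgh − W_f = 4021.2 − 1415 = 2606.2 J
v = √(2 × 2606.2/54.8) = 9.753 m/s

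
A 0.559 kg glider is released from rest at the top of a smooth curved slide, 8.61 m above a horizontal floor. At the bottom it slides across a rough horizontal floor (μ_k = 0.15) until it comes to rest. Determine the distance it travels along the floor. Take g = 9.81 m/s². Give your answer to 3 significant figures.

d = 57.4 m

Energy at the top = energy at the end + work done against friction:
At rest all PE has been dissipated by friction: mgh = μ_k m g d
d = h/μ_k = 8.61/0.15 = 57.40 m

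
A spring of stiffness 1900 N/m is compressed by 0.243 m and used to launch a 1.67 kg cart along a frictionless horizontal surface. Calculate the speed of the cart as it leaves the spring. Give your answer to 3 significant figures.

v = 8.20 m/s

Spring PE converts entirely to kinetic energy: ½kx² = ½mv²
v = x√(k/m) = 0.243 × √(1900/1.67) = 8.196 m/s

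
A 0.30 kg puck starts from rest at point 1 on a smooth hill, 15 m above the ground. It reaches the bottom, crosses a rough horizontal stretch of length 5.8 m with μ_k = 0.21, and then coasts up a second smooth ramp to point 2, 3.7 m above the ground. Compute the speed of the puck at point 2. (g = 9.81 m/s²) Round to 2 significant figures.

v = 14 m/s

Energy at 1: mgh₁ = (0.30)(9.81)(15) = 44.145 J
Friction loss: W_f = μ_k mg d = 3.585 J
At 2: ½mv² + mgh₂ = mgh₁ − W_f
½mv² = 44.145 − 3.585 − 10.889 = 29.671 J
v = √(2 × 29.671/0.30) = 14.06 m/s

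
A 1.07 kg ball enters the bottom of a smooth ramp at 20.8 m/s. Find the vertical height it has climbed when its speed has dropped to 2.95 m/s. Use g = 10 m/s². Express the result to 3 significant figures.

h = 21.2 m

Energy balance between the two points: ½mv₁² = ½mv₂² + mgh
h = (v₁² − v₂²)/(2g) = (20.8² − 2.95²)/(2 × 10) = 21.20 m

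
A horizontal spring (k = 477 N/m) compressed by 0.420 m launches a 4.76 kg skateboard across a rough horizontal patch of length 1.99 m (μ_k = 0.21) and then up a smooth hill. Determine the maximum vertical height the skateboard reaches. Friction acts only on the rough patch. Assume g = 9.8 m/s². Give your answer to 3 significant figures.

Spring energy: E₀ = ½kx² = ½(477)(0.420)² = 42.071 J
Friction: W_f = μ_k mg d = (0.21)(4.76)(9.8)(1.99) = 19.49 J
Energy at base of ramp: E = 42.071 − 19.49 = 22.577 J
At max height all remaining energy is PE: mgh = E ⇒ h = E/(mg) = 22.577/(4.76 × 9.8) = 0.4840 m

h = 0.484 m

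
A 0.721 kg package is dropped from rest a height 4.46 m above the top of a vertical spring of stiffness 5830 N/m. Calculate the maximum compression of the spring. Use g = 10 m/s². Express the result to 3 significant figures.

x = 0.106 m

Measuring PE from the top of the relaxed spring, at max compression the package has dropped H + x with zero KE, so:
mg(H + x) = ½kx²
½(5830)x² − (0.721)(10)x − (0.721)(10)(4.46) = 0
2915x² − 7.210x − 32.16 = 0
x = [7.210 + √(51.98 + 374946)]/(2 × 2915) = 0.1063 m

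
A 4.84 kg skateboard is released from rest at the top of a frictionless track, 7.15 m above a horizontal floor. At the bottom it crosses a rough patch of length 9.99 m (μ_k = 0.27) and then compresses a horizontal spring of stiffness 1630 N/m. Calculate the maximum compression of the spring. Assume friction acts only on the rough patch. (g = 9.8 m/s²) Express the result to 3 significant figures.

Initial energy: E₁ = mgh = (4.84)(9.8)(7.15) = 339.14 J
Friction removes W_f = μ_k mg d = (0.27)(4.84)(9.8)(9.99) = 127.9 J
Energy reaching the spring: E = 339.14 − 127.9 = 211.20 J
At max compression ½kx² = E ⇒ x = √(2E/k) = √(2 × 211.20/1630) = 0.5091 m

x = 0.509 m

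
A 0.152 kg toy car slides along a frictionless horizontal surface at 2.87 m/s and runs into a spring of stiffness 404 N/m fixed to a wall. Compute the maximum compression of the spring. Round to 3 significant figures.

At max compression the car is momentarily at rest: ½mv² = ½kx²
x = v√(m/k) = 2.87 × √(0.152/404) = 0.05567 m

x = 0.0557 m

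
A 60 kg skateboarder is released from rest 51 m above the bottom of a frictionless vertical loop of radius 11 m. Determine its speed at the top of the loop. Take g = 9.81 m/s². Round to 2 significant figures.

v = 24 m/s

Energy conservation: mgh = ½mv_top² + mg(2r)
v_top² = 2g(h − 2r) = 2(9.81)(51 − 22.00) = 569.0
v_top = 23.85 m/s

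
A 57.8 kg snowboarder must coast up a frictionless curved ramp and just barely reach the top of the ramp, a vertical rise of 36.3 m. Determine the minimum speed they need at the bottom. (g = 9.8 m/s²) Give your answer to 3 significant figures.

At the top they are momentarily at rest, so all KE converts to PE: ½mv² = mgh
v = √(2gh) = √(2 × 9.8 × 36.3) = 26.67 m/s

v = 26.7 m/s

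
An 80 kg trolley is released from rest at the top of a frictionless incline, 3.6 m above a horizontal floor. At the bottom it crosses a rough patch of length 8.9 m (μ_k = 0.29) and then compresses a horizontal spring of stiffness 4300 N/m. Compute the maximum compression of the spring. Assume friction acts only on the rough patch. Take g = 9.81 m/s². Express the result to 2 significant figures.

Initial energy: E₁ = mgh = (80)(9.81)(3.6) = 2825.3 J
Friction removes W_f = μ_k mg d = (0.29)(80)(9.81)(8.9) = 2026 J
Energy reaching the spring: E = 2825.3 − 2026 = 799.71 J
At max compression ½kx² = E ⇒ x = √(2E/k) = √(2 × 799.71/4300) = 0.6099 m

x = 0.61 m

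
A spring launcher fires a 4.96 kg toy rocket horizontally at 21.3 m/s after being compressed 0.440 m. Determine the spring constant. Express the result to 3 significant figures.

k = 11600 N/m

Energy stored in the spring equals the launch KE: ½kx² = ½mv²
k = mv²/x² = (4.96)(21.3)²/(0.440)² = 11623 N/m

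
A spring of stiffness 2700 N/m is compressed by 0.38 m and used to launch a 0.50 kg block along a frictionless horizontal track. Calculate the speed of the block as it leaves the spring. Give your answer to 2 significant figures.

Spring PE converts entirely to kinetic energy: ½kx² = ½mv²
v = x√(k/m) = 0.38 × √(2700/0.50) = 27.92 m/s

v = 28 m/s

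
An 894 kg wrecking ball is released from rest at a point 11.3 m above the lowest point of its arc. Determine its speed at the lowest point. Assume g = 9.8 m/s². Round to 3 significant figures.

Energy conservation between the two points: mgh = ½mv²
v = √(2gh) = √(2 × 9.8 × 11.3) = √221.48 = 14.88 m/s

v = 14.9 m/s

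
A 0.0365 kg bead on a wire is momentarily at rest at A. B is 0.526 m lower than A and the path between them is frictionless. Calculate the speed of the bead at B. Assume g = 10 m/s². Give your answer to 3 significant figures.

v = 3.24 m/s

Mechanical energy is conserved (no friction): mgh = ½mv²
v = √(2gh) = √(2 × 10 × 0.526) = √10.520 = 3.243 m/s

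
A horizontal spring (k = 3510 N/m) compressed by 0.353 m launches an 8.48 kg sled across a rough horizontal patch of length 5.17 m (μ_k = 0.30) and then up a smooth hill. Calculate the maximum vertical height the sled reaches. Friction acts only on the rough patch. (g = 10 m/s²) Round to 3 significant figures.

h = 1.03 m

Spring energy: E₀ = ½kx² = ½(3510)(0.353)² = 218.69 J
Friction: W_f = μ_k mg d = (0.30)(8.48)(10)(5.17) = 131.5 J
Energy at base of ramp: E = 218.69 − 131.5 = 87.164 J
At max height all remaining energy is PE: mgh = E ⇒ h = E/(mg) = 87.164/(8.48 × 10) = 1.028 m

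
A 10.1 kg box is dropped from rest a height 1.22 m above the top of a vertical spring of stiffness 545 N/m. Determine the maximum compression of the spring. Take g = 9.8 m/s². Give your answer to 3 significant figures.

x = 0.872 m

Measuring PE from the top of the relaxed spring, at max compression the box has dropped H + x with zero KE, so:
mg(H + x) = ½kx²
½(545)x² − (10.1)(9.8)x − (10.1)(9.8)(1.22) = 0
272.5x² − 98.98x − 120.8 = 0
x = [98.98 + √(9797 + 131624)]/(2 × 272.5) = 0.8716 m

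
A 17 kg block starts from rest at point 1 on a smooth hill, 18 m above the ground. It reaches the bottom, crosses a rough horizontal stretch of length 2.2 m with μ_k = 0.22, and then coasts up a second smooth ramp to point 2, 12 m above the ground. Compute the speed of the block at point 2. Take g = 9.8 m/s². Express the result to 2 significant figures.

v = 10 m/s

Energy at 1: mgh₁ = (17)(9.8)(18) = 2998.8 J
Friction loss: W_f = μ_k mg d = 80.63 J
At 2: ½mv² + mgh₂ = mgh₁ − W_f
½mv² = 2998.8 − 80.63 − 1999.2 = 918.97 J
v = √(2 × 918.97/17) = 10.40 m/s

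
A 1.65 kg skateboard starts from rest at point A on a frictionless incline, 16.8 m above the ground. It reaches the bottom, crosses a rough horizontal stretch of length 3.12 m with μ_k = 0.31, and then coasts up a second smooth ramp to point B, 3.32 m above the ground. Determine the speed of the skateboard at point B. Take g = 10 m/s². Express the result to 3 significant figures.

Energy at A: mgh₁ = (1.65)(10)(16.8) = 277.20 J
Friction loss: W_f = μ_k mg d = 15.96 J
At B: ½mv² + mgh₂ = mgh₁ − W_f
½mv² = 277.20 − 15.96 − 54.780 = 206.46 J
v = √(2 × 206.46/1.65) = 15.82 m/s

v = 15.8 m/s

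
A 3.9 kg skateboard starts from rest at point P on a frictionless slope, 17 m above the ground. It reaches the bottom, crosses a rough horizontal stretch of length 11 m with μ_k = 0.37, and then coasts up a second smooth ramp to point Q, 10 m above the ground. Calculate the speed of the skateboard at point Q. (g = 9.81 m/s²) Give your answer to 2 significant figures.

v = 7.6 m/s

Energy at P: mgh₁ = (3.9)(9.81)(17) = 650.40 J
Friction loss: W_f = μ_k mg d = 155.7 J
At Q: ½mv² + mgh₂ = mgh₁ − W_f
½mv² = 650.40 − 155.7 − 382.59 = 112.10 J
v = √(2 × 112.10/3.9) = 7.582 m/s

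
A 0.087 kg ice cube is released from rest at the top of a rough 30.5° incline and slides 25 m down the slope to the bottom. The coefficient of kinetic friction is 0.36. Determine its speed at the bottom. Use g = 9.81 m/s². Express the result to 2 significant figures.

Taking the bottom as reference, mgh = ½mv² + μ_k N L with h = L sinθ, N = mg cosθ:
mgh = mgL sinθ = (0.087)(9.81)(25)sin30.5° = 10.829 J
W_f = μ_k mg cosθ · L = (0.36)(0.087)(9.81)cos30.5°·25 = 6.618 J
½mv² = 10.829 − 6.618 = 4.2108 J
v = √(2 × 4.2108/0.087) = 9.839 m/s

v = 9.8 m/s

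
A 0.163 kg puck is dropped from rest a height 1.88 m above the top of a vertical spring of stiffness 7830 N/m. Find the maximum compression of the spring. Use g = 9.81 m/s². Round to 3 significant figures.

Take the reference level at the top of the uncompressed spring. At max compression the puck has fallen H + x and is momentarily at rest:
mg(H + x) = ½kx²
½(7830)x² − (0.163)(9.81)x − (0.163)(9.81)(1.88) = 0
3915x² − 1.599x − 3.006 = 0
x = [1.599 + √(2.557 + 47077)]/(2 × 3915) = 0.02792 m

x = 0.0279 m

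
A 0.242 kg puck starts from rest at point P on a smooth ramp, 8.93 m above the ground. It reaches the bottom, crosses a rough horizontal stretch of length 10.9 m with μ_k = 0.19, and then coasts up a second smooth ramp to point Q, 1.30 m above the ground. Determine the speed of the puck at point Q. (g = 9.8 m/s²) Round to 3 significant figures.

v = 10.4 m/s

Energy at P: mgh₁ = (0.242)(9.8)(8.93) = 21.178 J
Friction loss: W_f = μ_k mg d = 4.912 J
At Q: ½mv² + mgh₂ = mgh₁ − W_f
½mv² = 21.178 − 4.912 − 3.0831 = 13.184 J
v = √(2 × 13.184/0.242) = 10.44 m/s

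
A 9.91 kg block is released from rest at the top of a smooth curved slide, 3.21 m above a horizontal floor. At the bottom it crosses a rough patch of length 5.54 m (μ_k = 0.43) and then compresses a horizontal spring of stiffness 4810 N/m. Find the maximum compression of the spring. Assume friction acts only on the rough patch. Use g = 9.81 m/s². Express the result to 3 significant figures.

Initial energy: E₁ = mgh = (9.91)(9.81)(3.21) = 312.07 J
Friction removes W_f = μ_k mg d = (0.43)(9.91)(9.81)(5.54) = 231.6 J
Energy reaching the spring: E = 312.07 − 231.6 = 80.476 J
At max compression ½kx² = E ⇒ x = √(2E/k) = √(2 × 80.476/4810) = 0.1829 m

x = 0.183 m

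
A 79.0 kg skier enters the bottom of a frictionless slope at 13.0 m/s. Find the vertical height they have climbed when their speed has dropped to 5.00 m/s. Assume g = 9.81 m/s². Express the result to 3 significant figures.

Conservation of energy: ½mv₁² = ½mv₂² + mgh
h = (v₁² − v₂²)/(2g) = (13.0² − 5.00²)/(2 × 9.81) = 7.339 m

h = 7.34 m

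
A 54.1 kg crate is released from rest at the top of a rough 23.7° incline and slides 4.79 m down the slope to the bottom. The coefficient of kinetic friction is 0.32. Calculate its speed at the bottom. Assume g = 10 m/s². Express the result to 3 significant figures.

v = 3.23 m/s

Work–energy: mg(L sinθ) − μ_k(mg cosθ)L = ½mv²
mgh = mgL sinθ = (54.1)(10)(4.79)sin23.7° = 1041.6 J
W_f = μ_k mg cosθ · L = (0.32)(54.1)(10)cos23.7°·4.79 = 759.3 J
½mv² = 1041.6 − 759.3 = 282.30 J
v = √(2 × 282.30/54.1) = 3.230 m/s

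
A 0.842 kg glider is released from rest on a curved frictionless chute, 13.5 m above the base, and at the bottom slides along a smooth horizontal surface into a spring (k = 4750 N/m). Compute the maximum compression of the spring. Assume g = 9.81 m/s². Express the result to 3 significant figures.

x = 0.217 m

At max compression the glider is momentarily at rest: mgh = ½kx²
x = √(2mgh/k) = √(2 × 0.842 × 9.81 × 13.5 / 4750) = 0.2167 m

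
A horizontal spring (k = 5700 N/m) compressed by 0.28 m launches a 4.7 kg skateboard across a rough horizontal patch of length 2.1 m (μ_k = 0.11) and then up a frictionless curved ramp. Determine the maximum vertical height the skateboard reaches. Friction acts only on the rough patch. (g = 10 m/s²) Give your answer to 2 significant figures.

Spring energy: E₀ = ½kx² = ½(5700)(0.28)² = 223.44 J
Friction: W_f = μ_k mg d = (0.11)(4.7)(10)(2.1) = 10.86 J
Energy at base of ramp: E = 223.44 − 10.86 = 212.58 J
At max height all remaining energy is PE: mgh = E ⇒ h = E/(mg) = 212.58/(4.7 × 10) = 4.523 m

h = 4.5 m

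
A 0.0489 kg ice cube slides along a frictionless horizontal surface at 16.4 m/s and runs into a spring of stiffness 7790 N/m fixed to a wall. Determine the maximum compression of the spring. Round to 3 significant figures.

At max compression the cube is momentarily at rest: ½mv² = ½kx²
x = v√(m/k) = 16.4 × √(0.0489/7790) = 0.04109 m

x = 0.0411 m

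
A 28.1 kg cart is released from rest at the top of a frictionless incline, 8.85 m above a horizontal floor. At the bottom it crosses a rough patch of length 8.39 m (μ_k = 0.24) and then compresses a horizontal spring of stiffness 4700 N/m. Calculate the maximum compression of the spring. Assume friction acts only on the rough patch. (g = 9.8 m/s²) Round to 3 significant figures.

x = 0.895 m

Initial energy: E₁ = mgh = (28.1)(9.8)(8.85) = 2437.1 J
Friction removes W_f = μ_k mg d = (0.24)(28.1)(9.8)(8.39) = 554.5 J
Energy reaching the spring: E = 2437.1 − 554.5 = 1882.6 J
At max compression ½kx² = E ⇒ x = √(2E/k) = √(2 × 1882.6/4700) = 0.8950 m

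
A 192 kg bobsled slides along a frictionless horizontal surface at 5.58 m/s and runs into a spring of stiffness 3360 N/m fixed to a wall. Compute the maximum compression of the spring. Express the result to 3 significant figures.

x = 1.33 m

Conservation of energy between contact and max compression: ½mv² = ½kx²
x = v√(m/k) = 5.58 × √(192/3360) = 1.334 m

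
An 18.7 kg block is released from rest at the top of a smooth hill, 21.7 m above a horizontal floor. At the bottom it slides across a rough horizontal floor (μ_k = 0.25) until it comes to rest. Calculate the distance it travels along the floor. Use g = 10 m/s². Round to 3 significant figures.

Applying the work–energy principle:
At rest all PE has been dissipated by friction: mgh = μ_k m g d
d = h/μ_k = 21.7/0.25 = 86.80 m

d = 86.8 m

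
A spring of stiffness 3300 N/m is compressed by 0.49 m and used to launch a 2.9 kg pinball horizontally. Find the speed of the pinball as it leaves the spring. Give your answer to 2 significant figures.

The pinball leaves the spring when the spring is at natural length, so ½kx² = ½mv²
v = x√(k/m) = 0.49 × √(3300/2.9) = 16.53 m/s

v = 17 m/s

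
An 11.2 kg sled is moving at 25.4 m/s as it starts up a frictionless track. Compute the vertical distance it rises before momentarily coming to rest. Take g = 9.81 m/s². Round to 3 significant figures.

h = 32.9 m

By energy conservation, ½mv² = mgh
h = v²/(2g) = 25.4²/(2 × 9.81) = 32.88 m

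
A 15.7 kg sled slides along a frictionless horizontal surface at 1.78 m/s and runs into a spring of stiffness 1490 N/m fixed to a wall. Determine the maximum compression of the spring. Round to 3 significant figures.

x = 0.183 m

Conservation of energy between contact and max compression: ½mv² = ½kx²
x = v√(m/k) = 1.78 × √(15.7/1490) = 0.1827 m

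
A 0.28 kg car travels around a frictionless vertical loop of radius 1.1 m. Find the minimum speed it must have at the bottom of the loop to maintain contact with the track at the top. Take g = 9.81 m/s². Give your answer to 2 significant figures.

v = 7.3 m/s

At the top: mg = mv_top²/r ⇒ v_top² = gr = 10.79 m²/s²
Energy from bottom to top (height 2r): ½mv_bot² = ½mv_top² + mg(2r)
v_bot² = gr + 4gr = 5gr = 53.96
v_bot = √(5gr) = 7.345 m/s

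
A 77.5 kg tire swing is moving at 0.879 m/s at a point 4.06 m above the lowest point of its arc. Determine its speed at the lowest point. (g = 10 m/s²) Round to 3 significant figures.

Energy conservation between the two points: ½mv₀² + mgh = ½mv²
The mass cancels from both sides.
v² = v₀² + 2gh = (0.879)² + 2(10)(4.06) = 81.973
v = √81.973 = 9.054 m/s

v = 9.05 m/s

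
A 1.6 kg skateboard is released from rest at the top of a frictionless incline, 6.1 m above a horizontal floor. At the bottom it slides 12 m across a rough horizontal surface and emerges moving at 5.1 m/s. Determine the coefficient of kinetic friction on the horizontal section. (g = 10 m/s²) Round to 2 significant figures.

μ_k = 0.40

Energy bookkeeping (friction removes W_f = μ_k N d):
mgh = ½mv² + μ_k m g d
mgh = 97.600 J; ½mv² = 20.808 J
W_f = 97.600 − 20.808 = 76.79 J
μ_k = W_f/(mg·d) = 76.79/(16.00 × 12) = 0.4000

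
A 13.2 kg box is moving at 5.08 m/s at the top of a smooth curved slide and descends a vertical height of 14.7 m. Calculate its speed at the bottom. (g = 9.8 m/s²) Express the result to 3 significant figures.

Energy conservation between the two points: ½mv₀² + mgh = ½mv²
v² = v₀² + 2gh = (5.08)² + 2(9.8)(14.7) = 313.93
v = √313.93 = 17.72 m/s

v = 17.7 m/s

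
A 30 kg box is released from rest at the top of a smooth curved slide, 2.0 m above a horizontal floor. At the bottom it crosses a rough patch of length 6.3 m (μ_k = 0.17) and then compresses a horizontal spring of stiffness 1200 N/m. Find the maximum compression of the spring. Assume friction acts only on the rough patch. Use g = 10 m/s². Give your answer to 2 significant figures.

Initial energy: E₁ = mgh = (30)(10)(2.0) = 600.00 J
Friction removes W_f = μ_k mg d = (0.17)(30)(10)(6.3) = 321.3 J
Energy reaching the spring: E = 600.00 − 321.3 = 278.70 J
At max compression ½kx² = E ⇒ x = √(2E/k) = √(2 × 278.70/1200) = 0.6815 m

x = 0.68 m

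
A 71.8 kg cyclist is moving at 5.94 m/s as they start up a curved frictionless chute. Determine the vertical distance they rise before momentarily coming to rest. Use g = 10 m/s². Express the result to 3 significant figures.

Setting KE at the bottom equal to PE gained: ½mv² = mgh
h = v²/(2g) = 5.94²/(2 × 10) = 1.764 m

h = 1.76 m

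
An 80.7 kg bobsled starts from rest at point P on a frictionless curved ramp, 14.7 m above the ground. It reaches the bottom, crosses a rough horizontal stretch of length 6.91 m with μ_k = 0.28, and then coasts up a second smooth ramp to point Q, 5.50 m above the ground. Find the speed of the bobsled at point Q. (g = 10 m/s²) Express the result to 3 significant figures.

Energy at P: mgh₁ = (80.7)(10)(14.7) = 11863 J
Friction loss: W_f = μ_k mg d = 1561 J
At Q: ½mv² + mgh₂ = mgh₁ − W_f
½mv² = 11863 − 1561 − 4438.5 = 5863.0 J
v = √(2 × 5863.0/80.7) = 12.05 m/s

v = 12.1 m/s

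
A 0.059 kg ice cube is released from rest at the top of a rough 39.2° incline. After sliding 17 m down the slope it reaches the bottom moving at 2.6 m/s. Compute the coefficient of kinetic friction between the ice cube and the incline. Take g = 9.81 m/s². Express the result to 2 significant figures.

μ_k = 0.79

mgh = ½mv² + μ_k (mg cosθ) L, with h = L sinθ
mgL sinθ = 6.2188 J; ½mv² = 0.19942 J
W_f = 6.2188 − 0.19942 = 6.019 J
μ_k = W_f/(mg cosθ · L) = 6.019/(0.4485 × 17) = 0.7894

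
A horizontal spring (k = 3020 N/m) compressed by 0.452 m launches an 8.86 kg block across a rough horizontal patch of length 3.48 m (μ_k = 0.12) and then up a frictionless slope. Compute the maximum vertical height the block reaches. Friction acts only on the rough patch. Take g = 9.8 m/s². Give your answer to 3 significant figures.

Spring energy: E₀ = ½kx² = ½(3020)(0.452)² = 308.50 J
Friction: W_f = μ_k mg d = (0.12)(8.86)(9.8)(3.48) = 36.26 J
Energy at base of ramp: E = 308.50 − 36.26 = 272.24 J
At max height all remaining energy is PE: mgh = E ⇒ h = E/(mg) = 272.24/(8.86 × 9.8) = 3.135 m

h = 3.14 m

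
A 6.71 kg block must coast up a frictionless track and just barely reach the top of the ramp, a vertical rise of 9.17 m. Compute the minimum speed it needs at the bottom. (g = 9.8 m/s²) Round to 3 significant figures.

At the top it is momentarily at rest, so all KE converts to PE: ½mv² = mgh
v = √(2gh) = √(2 × 9.8 × 9.17) = 13.41 m/s

v = 13.4 m/s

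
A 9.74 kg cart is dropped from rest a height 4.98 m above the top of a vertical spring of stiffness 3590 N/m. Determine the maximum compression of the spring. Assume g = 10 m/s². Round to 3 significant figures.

Measuring PE from the top of the relaxed spring, at max compression the cart has dropped H + x with zero KE, so:
mg(H + x) = ½kx²
½(3590)x² − (9.74)(10)x − (9.74)(10)(4.98) = 0
1795x² − 97.40x − 485.1 = 0
x = [97.40 + √(9487 + 3.4827e+06)]/(2 × 1795) = 0.5477 m

x = 0.548 m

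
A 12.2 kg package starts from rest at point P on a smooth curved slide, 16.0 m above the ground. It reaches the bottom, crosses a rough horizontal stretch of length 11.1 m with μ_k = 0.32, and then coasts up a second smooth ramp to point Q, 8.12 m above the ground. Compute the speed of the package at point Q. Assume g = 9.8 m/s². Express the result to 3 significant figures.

v = 9.21 m/s

Energy at P: mgh₁ = (12.2)(9.8)(16.0) = 1913.0 J
Friction loss: W_f = μ_k mg d = 424.7 J
At Q: ½mv² + mgh₂ = mgh₁ − W_f
½mv² = 1913.0 − 424.7 − 970.83 = 517.46 J
v = √(2 × 517.46/12.2) = 9.210 m/s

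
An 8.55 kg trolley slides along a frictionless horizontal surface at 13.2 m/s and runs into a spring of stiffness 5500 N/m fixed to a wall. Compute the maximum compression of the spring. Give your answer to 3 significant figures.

x = 0.520 m

All KE is stored as spring PE at maximum compression: ½mv² = ½kx²
x = v√(m/k) = 13.2 × √(8.55/5500) = 0.5204 m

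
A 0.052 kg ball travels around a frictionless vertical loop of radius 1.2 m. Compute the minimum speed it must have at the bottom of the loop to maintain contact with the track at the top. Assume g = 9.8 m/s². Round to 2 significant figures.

v = 7.7 m/s

At the top: mg = mv_top²/r ⇒ v_top² = gr = 11.76 m²/s²
Energy from bottom to top (height 2r): ½mv_bot² = ½mv_top² + mg(2r)
v_bot² = gr + 4gr = 5gr = 58.80
v_bot = √(5gr) = 7.668 m/s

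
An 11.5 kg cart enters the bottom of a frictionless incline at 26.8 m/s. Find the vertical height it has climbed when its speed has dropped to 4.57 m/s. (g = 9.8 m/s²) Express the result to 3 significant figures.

h = 35.6 m

Energy balance between the two points: ½mv₁² = ½mv₂² + mgh
h = (v₁² − v₂²)/(2g) = (26.8² − 4.57²)/(2 × 9.8) = 35.58 m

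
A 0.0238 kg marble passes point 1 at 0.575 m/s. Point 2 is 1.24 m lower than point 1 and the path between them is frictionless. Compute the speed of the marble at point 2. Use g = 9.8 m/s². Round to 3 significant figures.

Mechanical energy is conserved (no friction): ½mv₀² + mgh = ½mv²
v² = v₀² + 2gh = (0.575)² + 2(9.8)(1.24) = 24.635
v = √24.635 = 4.963 m/s

v = 4.96 m/s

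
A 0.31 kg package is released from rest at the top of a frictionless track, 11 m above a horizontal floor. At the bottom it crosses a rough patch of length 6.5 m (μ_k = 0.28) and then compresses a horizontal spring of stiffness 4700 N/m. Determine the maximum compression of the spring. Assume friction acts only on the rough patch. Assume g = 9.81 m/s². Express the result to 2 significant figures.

x = 0.11 m

Initial energy: E₁ = mgh = (0.31)(9.81)(11) = 33.452 J
Friction removes W_f = μ_k mg d = (0.28)(0.31)(9.81)(6.5) = 5.535 J
Energy reaching the spring: E = 33.452 − 5.535 = 27.917 J
At max compression ½kx² = E ⇒ x = √(2E/k) = √(2 × 27.917/4700) = 0.1090 m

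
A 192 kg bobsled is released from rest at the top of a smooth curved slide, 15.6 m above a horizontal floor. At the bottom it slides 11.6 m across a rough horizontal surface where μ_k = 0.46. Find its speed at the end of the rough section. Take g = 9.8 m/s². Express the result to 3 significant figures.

Applying the work–energy principle:
mgh = ½mv² + μ_k m g d
W_f = μ_k mg d = (0.46)(192)(9.8)(11.6) = 10040 J
½mv² = mgh − W_f = 29353 − 10040 = 19313 J
v = √(2 × 19313/192) = 14.18 m/s

v = 14.2 m/s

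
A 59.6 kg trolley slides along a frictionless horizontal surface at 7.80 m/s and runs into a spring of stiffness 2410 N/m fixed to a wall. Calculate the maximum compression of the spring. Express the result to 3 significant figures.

At max compression the trolley is momentarily at rest: ½mv² = ½kx²
x = v√(m/k) = 7.80 × √(59.6/2410) = 1.227 m

x = 1.23 m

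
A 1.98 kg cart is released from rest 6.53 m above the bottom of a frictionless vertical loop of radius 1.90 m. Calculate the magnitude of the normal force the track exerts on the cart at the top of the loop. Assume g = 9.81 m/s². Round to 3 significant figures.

N = 36.4 N

Energy from release to top (height 2r): mgh = ½mv_top² + mg(2r)
v_top² = 2g(h − 2r) = 2(9.81)(6.53 − 3.800) = 53.563 m²/s²
At the top, both N and weight point toward the centre: N + mg = mv_top²/r
N = m(v_top²/r − g) = 1.98(53.563/1.90 − 9.81) = 36.39 N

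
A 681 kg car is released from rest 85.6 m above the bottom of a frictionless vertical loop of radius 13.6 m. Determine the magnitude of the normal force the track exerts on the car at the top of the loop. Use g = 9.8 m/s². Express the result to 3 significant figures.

N = 50600 N

Energy from release to top (height 2r): mgh = ½mv_top² + mg(2r)
v_top² = 2g(h − 2r) = 2(9.8)(85.6 − 27.20) = 1144.6 m²/s²
At the top, both N and weight point toward the centre: N + mg = mv_top²/r
N = m(v_top²/r − g) = 681(1144.6/13.6 − 9.8) = 50642 N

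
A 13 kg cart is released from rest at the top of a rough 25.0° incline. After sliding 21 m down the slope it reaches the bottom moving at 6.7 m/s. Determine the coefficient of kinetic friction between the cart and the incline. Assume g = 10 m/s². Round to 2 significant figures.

Energy balance down the incline: mg L sinθ − ½mv² = μ_k (mg cosθ) L
mgL sinθ = 1153.7 J; ½mv² = 291.79 J
W_f = 1153.7 − 291.79 = 862.0 J
μ_k = W_f/(mg cosθ · L) = 862.0/(117.8 × 21) = 0.3484

μ_k = 0.35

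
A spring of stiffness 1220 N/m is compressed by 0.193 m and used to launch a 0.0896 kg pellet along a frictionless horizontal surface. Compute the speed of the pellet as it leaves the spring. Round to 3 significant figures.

Conservation of energy: ½kx² = ½mv²
v = x√(k/m) = 0.193 × √(1220/0.0896) = 22.52 m/s

v = 22.5 m/s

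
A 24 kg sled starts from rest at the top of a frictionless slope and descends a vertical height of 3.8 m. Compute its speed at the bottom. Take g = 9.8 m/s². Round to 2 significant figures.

v = 8.6 m/s

Mechanical energy is conserved (no friction): mgh = ½mv²
The mass cancels from both sides.
v = √(2gh) = √(2 × 9.8 × 3.8) = √74.480 = 8.630 m/s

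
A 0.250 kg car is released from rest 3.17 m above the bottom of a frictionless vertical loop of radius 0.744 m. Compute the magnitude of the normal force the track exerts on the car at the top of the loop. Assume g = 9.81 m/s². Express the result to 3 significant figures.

N = 8.64 N

Energy from release to top (height 2r): mgh = ½mv_top² + mg(2r)
v_top² = 2g(h − 2r) = 2(9.81)(3.17 − 1.488) = 33.001 m²/s²
At the top, both N and weight point toward the centre: N + mg = mv_top²/r
N = m(v_top²/r − g) = 0.250(33.001/0.744 − 9.81) = 8.636 N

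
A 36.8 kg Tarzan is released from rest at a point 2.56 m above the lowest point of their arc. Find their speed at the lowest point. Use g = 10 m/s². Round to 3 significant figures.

v = 7.16 m/s

By conservation of mechanical energy, mgh = ½mv²
The mass cancels from both sides.
v = √(2gh) = √(2 × 10 × 2.56) = √51.200 = 7.155 m/s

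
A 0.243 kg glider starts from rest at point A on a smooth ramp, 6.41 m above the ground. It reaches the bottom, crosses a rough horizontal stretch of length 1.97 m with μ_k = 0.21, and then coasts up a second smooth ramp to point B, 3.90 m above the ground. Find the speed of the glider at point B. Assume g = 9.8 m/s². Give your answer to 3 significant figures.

v = 6.41 m/s

Energy at A: mgh₁ = (0.243)(9.8)(6.41) = 15.265 J
Friction loss: W_f = μ_k mg d = 0.9852 J
At B: ½mv² + mgh₂ = mgh₁ − W_f
½mv² = 15.265 − 0.9852 − 9.2875 = 4.9921 J
v = √(2 × 4.9921/0.243) = 6.410 m/s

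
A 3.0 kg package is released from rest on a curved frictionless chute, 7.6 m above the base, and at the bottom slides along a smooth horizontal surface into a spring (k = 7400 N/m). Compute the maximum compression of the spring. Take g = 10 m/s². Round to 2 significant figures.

x = 0.25 m

Energy conservation (no friction) from release to max compression: mgh = ½kx²
x = √(2mgh/k) = √(2 × 3.0 × 10 × 7.6 / 7400) = 0.2482 m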